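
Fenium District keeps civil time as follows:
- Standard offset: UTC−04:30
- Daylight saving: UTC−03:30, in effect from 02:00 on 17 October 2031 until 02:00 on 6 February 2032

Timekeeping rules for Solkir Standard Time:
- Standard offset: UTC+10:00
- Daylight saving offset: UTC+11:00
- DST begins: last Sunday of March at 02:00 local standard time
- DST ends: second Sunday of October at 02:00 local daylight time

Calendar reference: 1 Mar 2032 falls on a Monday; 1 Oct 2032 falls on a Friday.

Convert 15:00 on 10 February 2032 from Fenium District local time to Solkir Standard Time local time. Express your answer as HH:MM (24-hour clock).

Daylight saving runs 17 October 2031 – 6 February 2032; 10 February 2032 is outside that window, so Fenium District is on standard time at UTC−04:30.
15:00 Fenium District + 4h30m = 19:30 UTC.
1 March 2032 is a Monday, so Sundays fall on 7, 14, 21, 28; the last is March 28.
1 October 2032 is a Friday, so the first Sunday is October 3 and the second is October 10.
At the standard offset (UTC+10:00), 19:30 UTC + 10h = 05:30 Solkir Standard Time standard time (rolling into the next day, 11 February 2032).
The standard-time date in Solkir Standard Time, 11 February 2032, is outside the daylight-saving period (28 March – 10 October), so Solkir Standard Time is on standard time, UTC+10:00.
19:30 UTC + 10h = 05:30 Solkir Standard Time (rolling into the next day, 11 February 2032).

05:30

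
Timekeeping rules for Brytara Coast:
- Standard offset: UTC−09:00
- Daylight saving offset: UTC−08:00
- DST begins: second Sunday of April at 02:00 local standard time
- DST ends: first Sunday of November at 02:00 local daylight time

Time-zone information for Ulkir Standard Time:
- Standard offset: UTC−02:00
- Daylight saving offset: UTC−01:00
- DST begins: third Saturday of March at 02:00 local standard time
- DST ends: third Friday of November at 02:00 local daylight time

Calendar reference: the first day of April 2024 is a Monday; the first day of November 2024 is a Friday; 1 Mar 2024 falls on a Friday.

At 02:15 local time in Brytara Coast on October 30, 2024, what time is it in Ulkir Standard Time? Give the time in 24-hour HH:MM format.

1 April 2024 is a Monday, so the first Sunday is April 7 and the second is April 14.
1 November 2024 is a Friday, so the first Sunday is November 3.
October 30, 2024 falls between 14 April and 3 November, so daylight saving is in effect and Brytara Coast is at UTC−08:00.
02:15 Brytara Coast + 8h = 10:15 UTC.
1 March 2024 is a Friday, so the first Saturday is March 2 and the third is March 16.
1 November 2024 is a Friday, so the first Friday is November 1 and the third is November 15.
At the standard offset (UTC−02:00), 10:15 UTC − 2h = 08:15 Ulkir Standard Time standard time.
Daylight saving runs 16 March – 15 November; the standard-time date in Ulkir Standard Time, October 30, 2024, is inside that window, so Ulkir Standard Time is at UTC−01:00.
10:15 UTC − 1h = 09:15 Ulkir Standard Time.

09:15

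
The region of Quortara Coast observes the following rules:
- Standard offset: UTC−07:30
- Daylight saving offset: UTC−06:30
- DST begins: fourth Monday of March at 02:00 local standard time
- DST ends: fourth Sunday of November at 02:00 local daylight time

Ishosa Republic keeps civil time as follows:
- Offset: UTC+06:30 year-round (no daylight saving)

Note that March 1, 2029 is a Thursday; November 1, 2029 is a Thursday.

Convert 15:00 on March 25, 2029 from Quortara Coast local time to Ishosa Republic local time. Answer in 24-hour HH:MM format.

05:00

1 March 2029 is a Thursday, so the first Monday is March 5 and the fourth is March 26.
1 November 2029 is a Thursday, so the first Sunday is November 4 and the fourth is November 25.
March 25, 2029 does not fall between 26 March and 25 November, so daylight saving is not in effect and Quortara Coast is at UTC−07:30.
15:00 Quortara Coast + 7h30m = 22:30 UTC.
Ishosa Republic has no daylight saving, so its offset is UTC+06:30 year-round.
22:30 UTC + 6h30m = 05:00 Ishosa Republic (rolling into the next day, 26 March 2029).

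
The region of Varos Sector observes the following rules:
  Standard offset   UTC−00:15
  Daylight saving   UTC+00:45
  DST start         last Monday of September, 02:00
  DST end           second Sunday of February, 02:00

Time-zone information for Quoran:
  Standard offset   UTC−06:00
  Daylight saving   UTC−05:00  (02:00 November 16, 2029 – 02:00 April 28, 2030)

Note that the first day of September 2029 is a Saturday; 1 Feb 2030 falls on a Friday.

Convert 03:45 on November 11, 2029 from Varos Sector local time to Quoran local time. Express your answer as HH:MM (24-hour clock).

1 September 2029 is a Saturday, so Mondays fall on 3, 10, 17, 24; the last is September 24.
1 February 2030 is a Friday, so the first Sunday is February 3 and the second is February 10.
November 11, 2029 lies within the daylight-saving period (24 September 2029 – 10 February 2030), so Varos Sector is on daylight time, UTC+00:45.
03:45 Varos Sector − 0h45m = 03:00 UTC.
At the standard offset (UTC−06:00), 03:00 UTC − 6h = 21:00 Quoran standard time (rolling into the previous day, 10 November 2029).
The standard-time date in Quoran, November 10, 2029, does not fall between 16 November 2029 and 28 April 2030, so daylight saving is not in effect and Quoran is at UTC−06:00.
03:00 UTC − 6h = 21:00 Quoran (rolling into the previous day, 10 November 2029).

21:00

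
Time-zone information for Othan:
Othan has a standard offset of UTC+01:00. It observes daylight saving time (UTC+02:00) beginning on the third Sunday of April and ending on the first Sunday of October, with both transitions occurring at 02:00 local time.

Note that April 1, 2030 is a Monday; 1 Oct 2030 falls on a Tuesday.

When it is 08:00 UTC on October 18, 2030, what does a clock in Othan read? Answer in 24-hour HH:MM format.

1 April 2030 is a Monday, so the first Sunday is April 7 and the third is April 21.
1 October 2030 is a Tuesday, so the first Sunday is October 6.
At the standard offset (UTC+01:00), 08:00 UTC + 1h = 09:00 Othan standard time.
The standard-time date in Othan, October 18, 2030, is outside the daylight-saving period (21 April – 6 October), so Othan is on standard time, UTC+01:00.
08:00 UTC + 1h = 09:00 local.

09:00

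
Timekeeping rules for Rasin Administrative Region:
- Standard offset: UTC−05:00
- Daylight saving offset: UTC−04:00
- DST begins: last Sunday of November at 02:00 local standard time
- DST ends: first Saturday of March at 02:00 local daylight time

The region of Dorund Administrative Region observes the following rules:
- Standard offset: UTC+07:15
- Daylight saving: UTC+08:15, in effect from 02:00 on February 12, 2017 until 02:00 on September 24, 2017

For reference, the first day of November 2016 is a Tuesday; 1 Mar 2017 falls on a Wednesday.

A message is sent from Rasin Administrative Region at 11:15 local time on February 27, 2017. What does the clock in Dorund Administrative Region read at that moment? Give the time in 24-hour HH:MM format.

1 November 2016 is a Tuesday, so Sundays fall on 6, 13, 20, 27; the last is November 27.
1 March 2017 is a Wednesday, so the first Saturday is March 4.
February 27, 2017 lies within the daylight-saving period (27 November 2016 – 4 March 2017), so Rasin Administrative Region is on daylight time, UTC−04:00.
11:15 Rasin Administrative Region + 4h = 15:15 UTC.
At the standard offset (UTC+07:15), 15:15 UTC + 7h15m = 22:30 Dorund Administrative Region standard time.
The standard-time date in Dorund Administrative Region, February 27, 2017, lies within the daylight-saving period (12 February – 24 September), so Dorund Administrative Region is on daylight time, UTC+08:15.
15:15 UTC + 8h15m = 23:30 Dorund Administrative Region.

23:30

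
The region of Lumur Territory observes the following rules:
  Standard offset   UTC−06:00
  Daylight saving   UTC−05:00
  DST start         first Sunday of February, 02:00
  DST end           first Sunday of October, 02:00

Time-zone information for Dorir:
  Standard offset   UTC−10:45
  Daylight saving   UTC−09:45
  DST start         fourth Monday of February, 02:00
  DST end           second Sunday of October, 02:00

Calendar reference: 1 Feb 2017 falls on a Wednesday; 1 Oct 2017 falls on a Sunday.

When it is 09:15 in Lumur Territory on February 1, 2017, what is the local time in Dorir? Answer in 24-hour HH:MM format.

1 February 2017 is a Wednesday, so the first Sunday is February 5.
1 October 2017 is a Sunday, so the first Sunday is October 1.
February 1, 2017 does not fall between 5 February and 1 October, so daylight saving is not in effect and Lumur Territory is at UTC−06:00.
09:15 Lumur Territory + 6h = 15:15 UTC.
1 February 2017 is a Wednesday, so the first Monday is February 6 and the fourth is February 27.
1 October 2017 is a Sunday, so the first Sunday is October 1 and the second is October 8.
At the standard offset (UTC−10:45), 15:15 UTC − 10h45m = 04:30 Dorir standard time.
The standard-time date in Dorir, February 1, 2017, does not fall between 27 February and 8 October, so daylight saving is not in effect and Dorir is at UTC−10:45.
15:15 UTC − 10h45m = 04:30 Dorir.

04:30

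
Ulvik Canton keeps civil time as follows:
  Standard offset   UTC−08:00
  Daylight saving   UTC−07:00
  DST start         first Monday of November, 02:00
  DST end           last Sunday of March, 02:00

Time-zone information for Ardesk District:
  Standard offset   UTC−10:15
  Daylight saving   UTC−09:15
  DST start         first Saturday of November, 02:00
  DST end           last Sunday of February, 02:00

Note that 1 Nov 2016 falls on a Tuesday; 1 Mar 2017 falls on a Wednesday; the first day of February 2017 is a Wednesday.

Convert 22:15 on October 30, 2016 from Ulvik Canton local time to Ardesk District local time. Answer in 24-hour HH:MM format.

1 November 2016 is a Tuesday, so the first Monday is November 7.
1 March 2017 is a Wednesday, so Sundays fall on 5, 12, 19, 26; the last is March 26.
October 30, 2016 is outside the daylight-saving period (7 November 2016 – 26 March 2017), so Ulvik Canton is on standard time, UTC−08:00.
22:15 Ulvik Canton + 8h = 06:15 UTC (rolling into the next day, 31 October 2016).
1 November 2016 is a Tuesday, so the first Saturday is November 5.
1 February 2017 is a Wednesday, so Sundays fall on 5, 12, 19, 26; the last is February 26.
At the standard offset (UTC−10:15), 06:15 UTC − 10h15m = 20:00 Ardesk District standard time (rolling into the previous day, 30 October 2016).
The standard-time date in Ardesk District, October 30, 2016, does not fall between 5 November 2016 and 26 February 2017, so daylight saving is not in effect and Ardesk District is at UTC−10:15.
06:15 UTC − 10h15m = 20:00 Ardesk District (rolling into the previous day, 30 October 2016).

20:00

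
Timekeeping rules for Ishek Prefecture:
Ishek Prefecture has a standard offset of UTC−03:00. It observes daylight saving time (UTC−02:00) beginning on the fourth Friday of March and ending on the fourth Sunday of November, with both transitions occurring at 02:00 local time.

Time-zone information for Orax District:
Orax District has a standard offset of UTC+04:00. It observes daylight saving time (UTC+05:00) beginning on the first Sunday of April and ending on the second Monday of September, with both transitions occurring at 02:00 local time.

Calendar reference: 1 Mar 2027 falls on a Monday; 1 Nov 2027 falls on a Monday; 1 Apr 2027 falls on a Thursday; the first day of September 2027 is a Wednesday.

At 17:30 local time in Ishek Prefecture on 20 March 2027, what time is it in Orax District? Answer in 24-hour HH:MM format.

00:30

1 March 2027 is a Monday, so the first Friday is March 5 and the fourth is March 26.
1 November 2027 is a Monday, so the first Sunday is November 7 and the fourth is November 28.
20 March 2027 is outside the daylight-saving period (26 March – 28 November), so Ishek Prefecture is on standard time, UTC−03:00.
17:30 Ishek Prefecture + 3h = 20:30 UTC.
1 April 2027 is a Thursday, so the first Sunday is April 4.
1 September 2027 is a Wednesday, so the first Monday is September 6 and the second is September 13.
At the standard offset (UTC+04:00), 20:30 UTC + 4h = 00:30 Orax District standard time (rolling into the next day, 21 March 2027).
The standard-time date in Orax District, 21 March 2027, does not fall between 4 April and 13 September, so daylight saving is not in effect and Orax District is at UTC+04:00.
20:30 UTC + 4h = 00:30 Orax District (rolling into the next day, 21 March 2027).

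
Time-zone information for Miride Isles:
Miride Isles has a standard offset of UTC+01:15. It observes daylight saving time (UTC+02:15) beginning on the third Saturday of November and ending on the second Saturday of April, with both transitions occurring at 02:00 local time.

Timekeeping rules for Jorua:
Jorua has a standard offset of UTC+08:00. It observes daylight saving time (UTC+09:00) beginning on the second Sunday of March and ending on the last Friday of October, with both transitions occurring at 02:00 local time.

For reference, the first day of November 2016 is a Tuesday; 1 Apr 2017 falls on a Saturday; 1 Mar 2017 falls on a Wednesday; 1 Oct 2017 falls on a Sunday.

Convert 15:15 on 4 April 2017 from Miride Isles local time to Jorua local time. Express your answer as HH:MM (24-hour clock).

1 November 2016 is a Tuesday, so the first Saturday is November 5 and the third is November 19.
1 April 2017 is a Saturday, so the first Saturday is April 1 and the second is April 8.
4 April 2017 falls between 19 November 2016 and 8 April 2017, so daylight saving is in effect and Miride Isles is at UTC+02:15.
15:15 Miride Isles − 2h15m = 13:00 UTC.
1 March 2017 is a Wednesday, so the first Sunday is March 5 and the second is March 12.
1 October 2017 is a Sunday, so Fridays fall on 6, 13, 20, 27; the last is October 27.
At the standard offset (UTC+08:00), 13:00 UTC + 8h = 21:00 Jorua standard time.
Daylight saving runs 12 March – 27 October; the standard-time date in Jorua, 4 April 2017, is inside that window, so Jorua is at UTC+09:00.
13:00 UTC + 9h = 22:00 Jorua.

22:00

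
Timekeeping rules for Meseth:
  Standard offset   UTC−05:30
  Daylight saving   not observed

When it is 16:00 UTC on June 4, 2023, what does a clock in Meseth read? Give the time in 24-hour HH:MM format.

10:30

Meseth has no daylight saving, so its offset is UTC−05:30 year-round.
16:00 UTC − 5h30m = 10:30 local.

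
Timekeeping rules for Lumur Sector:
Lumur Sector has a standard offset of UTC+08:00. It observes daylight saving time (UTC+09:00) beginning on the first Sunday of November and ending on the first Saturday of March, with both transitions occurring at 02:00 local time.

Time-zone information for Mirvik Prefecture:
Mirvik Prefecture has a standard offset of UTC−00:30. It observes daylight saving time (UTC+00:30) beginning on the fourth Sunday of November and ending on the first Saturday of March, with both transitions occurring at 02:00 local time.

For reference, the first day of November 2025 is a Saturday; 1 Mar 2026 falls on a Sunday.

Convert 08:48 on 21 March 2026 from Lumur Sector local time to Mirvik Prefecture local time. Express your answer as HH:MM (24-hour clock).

00:18

1 November 2025 is a Saturday, so the first Sunday is November 2.
1 March 2026 is a Sunday, so the first Saturday is March 7.
21 March 2026 does not fall between 2 November 2025 and 7 March 2026, so daylight saving is not in effect and Lumur Sector is at UTC+08:00.
08:48 Lumur Sector − 8h = 00:48 UTC.
1 November 2025 is a Saturday, so the first Sunday is November 2 and the fourth is November 23.
1 March 2026 is a Sunday, so the first Saturday is March 7.
At the standard offset (UTC−00:30), 00:48 UTC − 0h30m = 00:18 Mirvik Prefecture standard time.
The standard-time date in Mirvik Prefecture, 21 March 2026, does not fall between 23 November 2025 and 7 March 2026, so daylight saving is not in effect and Mirvik Prefecture is at UTC−00:30.
00:48 UTC − 0h30m = 00:18 Mirvik Prefecture.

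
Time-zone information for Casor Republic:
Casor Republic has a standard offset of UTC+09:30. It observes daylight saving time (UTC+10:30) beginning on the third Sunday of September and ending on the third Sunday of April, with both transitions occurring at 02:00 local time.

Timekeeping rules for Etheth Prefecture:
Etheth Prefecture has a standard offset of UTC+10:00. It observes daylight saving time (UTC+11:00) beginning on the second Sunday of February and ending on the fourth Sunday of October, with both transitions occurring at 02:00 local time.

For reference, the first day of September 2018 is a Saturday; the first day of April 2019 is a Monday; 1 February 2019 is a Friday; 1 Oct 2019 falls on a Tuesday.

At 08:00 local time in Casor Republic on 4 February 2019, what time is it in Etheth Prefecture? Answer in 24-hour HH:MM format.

1 September 2018 is a Saturday, so the first Sunday is September 2 and the third is September 16.
1 April 2019 is a Monday, so the first Sunday is April 7 and the third is April 21.
4 February 2019 lies within the daylight-saving period (16 September 2018 – 21 April 2019), so Casor Republic is on daylight time, UTC+10:30.
08:00 Casor Republic − 10h30m = 21:30 UTC (rolling into the previous day, 3 February 2019).
1 February 2019 is a Friday, so the first Sunday is February 3 and the second is February 10.
1 October 2019 is a Tuesday, so the first Sunday is October 6 and the fourth is October 27.
At the standard offset (UTC+10:00), 21:30 UTC + 10h = 07:30 Etheth Prefecture standard time (rolling into the next day, 4 February 2019).
The standard-time date in Etheth Prefecture, 4 February 2019, does not fall between 10 February and 27 October, so daylight saving is not in effect and Etheth Prefecture is at UTC+10:00.
21:30 UTC + 10h = 07:30 Etheth Prefecture (rolling into the next day, 4 February 2019).

07:30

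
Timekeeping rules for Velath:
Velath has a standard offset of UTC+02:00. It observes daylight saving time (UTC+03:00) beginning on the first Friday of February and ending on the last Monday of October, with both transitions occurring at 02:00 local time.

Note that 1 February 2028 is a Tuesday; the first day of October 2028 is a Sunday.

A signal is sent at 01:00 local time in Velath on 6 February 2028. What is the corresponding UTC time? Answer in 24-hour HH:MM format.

22:00

1 February 2028 is a Tuesday, so the first Friday is February 4.
1 October 2028 is a Sunday, so Mondays fall on 2, 9, 16, 23, 30; the last is October 30.
Daylight saving runs 4 February – 30 October; 6 February 2028 is inside that window, so Velath is at UTC+03:00.
01:00 local − 3h = 22:00 UTC (rolling into the previous day, 5 February 2028).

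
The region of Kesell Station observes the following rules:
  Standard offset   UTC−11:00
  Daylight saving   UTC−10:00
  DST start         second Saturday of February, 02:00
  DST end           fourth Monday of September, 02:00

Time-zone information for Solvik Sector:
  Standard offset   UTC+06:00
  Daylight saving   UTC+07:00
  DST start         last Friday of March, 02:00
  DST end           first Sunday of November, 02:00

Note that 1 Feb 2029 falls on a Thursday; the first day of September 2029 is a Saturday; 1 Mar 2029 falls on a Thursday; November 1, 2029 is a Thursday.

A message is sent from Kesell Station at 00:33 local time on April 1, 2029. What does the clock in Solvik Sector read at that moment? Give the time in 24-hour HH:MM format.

1 February 2029 is a Thursday, so the first Saturday is February 3 and the second is February 10.
1 September 2029 is a Saturday, so the first Monday is September 3 and the fourth is September 24.
April 1, 2029 lies within the daylight-saving period (10 February – 24 September), so Kesell Station is on daylight time, UTC−10:00.
00:33 Kesell Station + 10h = 10:33 UTC.
1 March 2029 is a Thursday, so Fridays fall on 2, 9, 16, 23, 30; the last is March 30.
1 November 2029 is a Thursday, so the first Sunday is November 4.
At the standard offset (UTC+06:00), 10:33 UTC + 6h = 16:33 Solvik Sector standard time.
The standard-time date in Solvik Sector, April 1, 2029, lies within the daylight-saving period (30 March – 4 November), so Solvik Sector is on daylight time, UTC+07:00.
10:33 UTC + 7h = 17:33 Solvik Sector.

17:33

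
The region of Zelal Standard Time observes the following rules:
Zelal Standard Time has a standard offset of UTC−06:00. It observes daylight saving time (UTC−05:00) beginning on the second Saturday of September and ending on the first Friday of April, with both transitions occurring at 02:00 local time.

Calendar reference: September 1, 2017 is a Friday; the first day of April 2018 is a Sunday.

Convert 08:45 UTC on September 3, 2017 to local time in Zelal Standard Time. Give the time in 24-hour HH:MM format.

1 September 2017 is a Friday, so the first Saturday is September 2 and the second is September 9.
1 April 2018 is a Sunday, so the first Friday is April 6.
At the standard offset (UTC−06:00), 08:45 UTC − 6h = 02:45 Zelal Standard Time standard time.
Daylight saving runs 9 September 2017 – 6 April 2018; the standard-time date in Zelal Standard Time, September 3, 2017, is outside that window, so Zelal Standard Time is on standard time at UTC−06:00.
08:45 UTC − 6h = 02:45 local.

02:45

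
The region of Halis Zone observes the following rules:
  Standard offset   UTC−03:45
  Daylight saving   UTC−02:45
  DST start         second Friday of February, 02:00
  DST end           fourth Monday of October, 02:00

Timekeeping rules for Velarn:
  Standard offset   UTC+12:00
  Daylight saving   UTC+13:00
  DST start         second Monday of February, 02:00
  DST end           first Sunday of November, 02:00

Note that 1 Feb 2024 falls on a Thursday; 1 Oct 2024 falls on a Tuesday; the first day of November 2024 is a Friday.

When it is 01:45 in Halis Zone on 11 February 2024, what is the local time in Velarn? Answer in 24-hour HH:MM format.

1 February 2024 is a Thursday, so the first Friday is February 2 and the second is February 9.
1 October 2024 is a Tuesday, so the first Monday is October 7 and the fourth is October 28.
11 February 2024 lies within the daylight-saving period (9 February – 28 October), so Halis Zone is on daylight time, UTC−02:45.
01:45 Halis Zone + 2h45m = 04:30 UTC.
1 February 2024 is a Thursday, so the first Monday is February 5 and the second is February 12.
1 November 2024 is a Friday, so the first Sunday is November 3.
At the standard offset (UTC+12:00), 04:30 UTC + 12h = 16:30 Velarn standard time.
Daylight saving runs 12 February – 3 November; the standard-time date in Velarn, 11 February 2024, is outside that window, so Velarn is on standard time at UTC+12:00.
04:30 UTC + 12h = 16:30 Velarn.

16:30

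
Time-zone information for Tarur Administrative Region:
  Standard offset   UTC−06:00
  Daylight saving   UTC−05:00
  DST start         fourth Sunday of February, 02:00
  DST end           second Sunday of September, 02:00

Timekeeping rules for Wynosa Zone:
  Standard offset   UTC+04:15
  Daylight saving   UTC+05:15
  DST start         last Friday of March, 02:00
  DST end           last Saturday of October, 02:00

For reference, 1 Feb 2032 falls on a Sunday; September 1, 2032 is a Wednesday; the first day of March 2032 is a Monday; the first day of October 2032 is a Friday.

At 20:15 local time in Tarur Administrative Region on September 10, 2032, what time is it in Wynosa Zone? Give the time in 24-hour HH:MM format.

06:30

1 February 2032 is a Sunday, so the first Sunday is February 1 and the fourth is February 22.
1 September 2032 is a Wednesday, so the first Sunday is September 5 and the second is September 12.
September 10, 2032 falls between 22 February and 12 September, so daylight saving is in effect and Tarur Administrative Region is at UTC−05:00.
20:15 Tarur Administrative Region + 5h = 01:15 UTC (rolling into the next day, 11 September 2032).
1 March 2032 is a Monday, so Fridays fall on 5, 12, 19, 26; the last is March 26.
1 October 2032 is a Friday, so Saturdays fall on 2, 9, 16, 23, 30; the last is October 30.
At the standard offset (UTC+04:15), 01:15 UTC + 4h15m = 05:30 Wynosa Zone standard time.
Daylight saving runs 26 March – 30 October; the standard-time date in Wynosa Zone, September 11, 2032, is inside that window, so Wynosa Zone is at UTC+05:15.
01:15 UTC + 5h15m = 06:30 Wynosa Zone.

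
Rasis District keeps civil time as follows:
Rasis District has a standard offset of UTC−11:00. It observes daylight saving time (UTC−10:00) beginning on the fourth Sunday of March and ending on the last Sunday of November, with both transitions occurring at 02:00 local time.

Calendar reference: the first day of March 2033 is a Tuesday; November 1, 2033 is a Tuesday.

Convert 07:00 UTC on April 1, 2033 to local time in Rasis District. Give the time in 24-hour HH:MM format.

21:00

1 March 2033 is a Tuesday, so the first Sunday is March 6 and the fourth is March 27.
1 November 2033 is a Tuesday, so Sundays fall on 6, 13, 20, 27; the last is November 27.
At the standard offset (UTC−11:00), 07:00 UTC − 11h = 20:00 Rasis District standard time (rolling into the previous day, 31 March 2033).
Daylight saving runs 27 March – 27 November; the standard-time date in Rasis District, March 31, 2033, is inside that window, so Rasis District is at UTC−10:00.
07:00 UTC − 10h = 21:00 local (rolling into the previous day, 31 March 2033).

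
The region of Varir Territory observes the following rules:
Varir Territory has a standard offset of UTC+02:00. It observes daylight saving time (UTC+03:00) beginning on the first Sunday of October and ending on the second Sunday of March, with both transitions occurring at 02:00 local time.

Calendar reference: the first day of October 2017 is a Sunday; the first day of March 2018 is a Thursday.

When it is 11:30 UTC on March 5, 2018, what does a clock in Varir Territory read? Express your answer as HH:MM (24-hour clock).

1 October 2017 is a Sunday, so the first Sunday is October 1.
1 March 2018 is a Thursday, so the first Sunday is March 4 and the second is March 11.
At the standard offset (UTC+02:00), 11:30 UTC + 2h = 13:30 Varir Territory standard time.
The standard-time date in Varir Territory, March 5, 2018, falls between 1 October 2017 and 11 March 2018, so daylight saving is in effect and Varir Territory is at UTC+03:00.
11:30 UTC + 3h = 14:30 local.

14:30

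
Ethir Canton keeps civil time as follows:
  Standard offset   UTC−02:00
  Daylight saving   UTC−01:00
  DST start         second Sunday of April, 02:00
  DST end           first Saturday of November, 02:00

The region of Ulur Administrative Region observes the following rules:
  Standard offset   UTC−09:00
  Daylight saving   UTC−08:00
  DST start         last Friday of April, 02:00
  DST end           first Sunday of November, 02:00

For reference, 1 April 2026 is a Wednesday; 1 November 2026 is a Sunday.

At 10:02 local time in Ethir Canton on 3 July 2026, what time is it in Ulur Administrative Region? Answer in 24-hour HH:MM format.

03:02

1 April 2026 is a Wednesday, so the first Sunday is April 5 and the second is April 12.
1 November 2026 is a Sunday, so the first Saturday is November 7.
Daylight saving runs 12 April – 7 November; 3 July 2026 is inside that window, so Ethir Canton is at UTC−01:00.
10:02 Ethir Canton + 1h = 11:02 UTC.
1 April 2026 is a Wednesday, so Fridays fall on 3, 10, 17, 24; the last is April 24.
1 November 2026 is a Sunday, so the first Sunday is November 1.
At the standard offset (UTC−09:00), 11:02 UTC − 9h = 02:02 Ulur Administrative Region standard time.
Daylight saving runs 24 April – 1 November; the standard-time date in Ulur Administrative Region, 3 July 2026, is inside that window, so Ulur Administrative Region is at UTC−08:00.
11:02 UTC − 8h = 03:02 Ulur Administrative Region.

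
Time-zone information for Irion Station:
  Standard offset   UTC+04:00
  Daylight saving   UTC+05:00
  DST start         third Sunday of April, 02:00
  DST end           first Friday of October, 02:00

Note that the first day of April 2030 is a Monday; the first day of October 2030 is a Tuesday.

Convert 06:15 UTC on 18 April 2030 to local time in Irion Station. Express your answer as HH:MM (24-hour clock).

10:15

1 April 2030 is a Monday, so the first Sunday is April 7 and the third is April 21.
1 October 2030 is a Tuesday, so the first Friday is October 4.
At the standard offset (UTC+04:00), 06:15 UTC + 4h = 10:15 Irion Station standard time.
The standard-time date in Irion Station, 18 April 2030, does not fall between 21 April and 4 October, so daylight saving is not in effect and Irion Station is at UTC+04:00.
06:15 UTC + 4h = 10:15 local.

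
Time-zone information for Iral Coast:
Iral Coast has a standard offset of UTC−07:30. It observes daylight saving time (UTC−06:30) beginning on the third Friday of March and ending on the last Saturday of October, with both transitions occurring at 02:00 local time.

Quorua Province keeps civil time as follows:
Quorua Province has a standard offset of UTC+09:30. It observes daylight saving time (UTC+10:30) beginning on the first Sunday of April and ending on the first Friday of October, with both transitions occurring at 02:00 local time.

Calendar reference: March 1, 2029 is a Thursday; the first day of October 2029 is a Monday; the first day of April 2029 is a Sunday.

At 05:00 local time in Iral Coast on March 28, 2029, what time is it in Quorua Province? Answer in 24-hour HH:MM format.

21:00

1 March 2029 is a Thursday, so the first Friday is March 2 and the third is March 16.
1 October 2029 is a Monday, so Saturdays fall on 6, 13, 20, 27; the last is October 27.
March 28, 2029 lies within the daylight-saving period (16 March – 27 October), so Iral Coast is on daylight time, UTC−06:30.
05:00 Iral Coast + 6h30m = 11:30 UTC.
1 April 2029 is a Sunday, so the first Sunday is April 1.
1 October 2029 is a Monday, so the first Friday is October 5.
At the standard offset (UTC+09:30), 11:30 UTC + 9h30m = 21:00 Quorua Province standard time.
The standard-time date in Quorua Province, March 28, 2029, is outside the daylight-saving period (1 April – 5 October), so Quorua Province is on standard time, UTC+09:30.
11:30 UTC + 9h30m = 21:00 Quorua Province.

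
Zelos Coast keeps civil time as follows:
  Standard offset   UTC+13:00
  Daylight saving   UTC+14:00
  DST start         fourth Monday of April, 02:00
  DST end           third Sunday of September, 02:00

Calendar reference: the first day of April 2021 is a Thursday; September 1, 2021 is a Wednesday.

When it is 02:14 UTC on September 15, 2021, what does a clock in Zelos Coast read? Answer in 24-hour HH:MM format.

16:14

1 April 2021 is a Thursday, so the first Monday is April 5 and the fourth is April 26.
1 September 2021 is a Wednesday, so the first Sunday is September 5 and the third is September 19.
At the standard offset (UTC+13:00), 02:14 UTC + 13h = 15:14 Zelos Coast standard time.
Daylight saving runs 26 April – 19 September; the standard-time date in Zelos Coast, September 15, 2021, is inside that window, so Zelos Coast is at UTC+14:00.
02:14 UTC + 14h = 16:14 local.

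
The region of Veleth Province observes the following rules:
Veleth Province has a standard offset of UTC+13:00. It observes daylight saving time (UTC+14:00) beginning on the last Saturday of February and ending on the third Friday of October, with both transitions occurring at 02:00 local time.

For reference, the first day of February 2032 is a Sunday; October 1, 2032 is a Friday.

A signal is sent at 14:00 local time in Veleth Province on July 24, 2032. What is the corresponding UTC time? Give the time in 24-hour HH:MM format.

00:00

1 February 2032 is a Sunday, so Saturdays fall on 7, 14, 21, 28; the last is February 28.
1 October 2032 is a Friday, so the first Friday is October 1 and the third is October 15.
Daylight saving runs 28 February – 15 October; July 24, 2032 is inside that window, so Veleth Province is at UTC+14:00.
14:00 local − 14h = 00:00 UTC.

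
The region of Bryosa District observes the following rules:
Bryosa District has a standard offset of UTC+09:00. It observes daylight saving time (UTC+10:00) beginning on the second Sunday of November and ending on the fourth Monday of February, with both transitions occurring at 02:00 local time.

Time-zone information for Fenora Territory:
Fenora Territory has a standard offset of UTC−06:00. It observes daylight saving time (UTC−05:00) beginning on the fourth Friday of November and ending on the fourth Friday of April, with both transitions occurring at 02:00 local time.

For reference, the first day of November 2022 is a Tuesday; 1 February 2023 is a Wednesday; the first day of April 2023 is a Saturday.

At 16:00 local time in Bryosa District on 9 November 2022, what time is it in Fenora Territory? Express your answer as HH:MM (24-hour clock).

1 November 2022 is a Tuesday, so the first Sunday is November 6 and the second is November 13.
1 February 2023 is a Wednesday, so the first Monday is February 6 and the fourth is February 27.
9 November 2022 is outside the daylight-saving period (13 November 2022 – 27 February 2023), so Bryosa District is on standard time, UTC+09:00.
16:00 Bryosa District − 9h = 07:00 UTC.
1 November 2022 is a Tuesday, so the first Friday is November 4 and the fourth is November 25.
1 April 2023 is a Saturday, so the first Friday is April 7 and the fourth is April 28.
At the standard offset (UTC−06:00), 07:00 UTC − 6h = 01:00 Fenora Territory standard time.
Daylight saving runs 25 November 2022 – 28 April 2023; the standard-time date in Fenora Territory, 9 November 2022, is outside that window, so Fenora Territory is on standard time at UTC−06:00.
07:00 UTC − 6h = 01:00 Fenora Territory.

01:00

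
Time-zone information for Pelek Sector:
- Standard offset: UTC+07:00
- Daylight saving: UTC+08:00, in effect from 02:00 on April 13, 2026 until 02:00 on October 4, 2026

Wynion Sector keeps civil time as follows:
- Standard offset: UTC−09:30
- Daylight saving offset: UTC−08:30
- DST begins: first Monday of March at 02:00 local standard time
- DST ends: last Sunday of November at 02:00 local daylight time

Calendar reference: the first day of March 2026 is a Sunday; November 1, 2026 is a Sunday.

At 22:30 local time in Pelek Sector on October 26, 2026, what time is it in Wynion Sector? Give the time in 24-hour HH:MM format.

07:00

Daylight saving runs 13 April – 4 October; October 26, 2026 is outside that window, so Pelek Sector is on standard time at UTC+07:00.
22:30 Pelek Sector − 7h = 15:30 UTC.
1 March 2026 is a Sunday, so the first Monday is March 2.
1 November 2026 is a Sunday, so Sundays fall on 1, 8, 15, 22, 29; the last is November 29.
At the standard offset (UTC−09:30), 15:30 UTC − 9h30m = 06:00 Wynion Sector standard time.
Daylight saving runs 2 March – 29 November; the standard-time date in Wynion Sector, October 26, 2026, is inside that window, so Wynion Sector is at UTC−08:30.
15:30 UTC − 8h30m = 07:00 Wynion Sector.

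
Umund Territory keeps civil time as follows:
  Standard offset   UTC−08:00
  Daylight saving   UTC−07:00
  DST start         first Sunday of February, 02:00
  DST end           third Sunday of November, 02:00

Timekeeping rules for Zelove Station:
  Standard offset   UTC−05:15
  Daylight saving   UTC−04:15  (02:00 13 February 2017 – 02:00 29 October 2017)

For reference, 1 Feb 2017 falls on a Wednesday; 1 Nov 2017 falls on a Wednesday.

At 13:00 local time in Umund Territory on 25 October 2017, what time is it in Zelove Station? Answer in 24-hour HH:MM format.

1 February 2017 is a Wednesday, so the first Sunday is February 5.
1 November 2017 is a Wednesday, so the first Sunday is November 5 and the third is November 19.
Daylight saving runs 5 February – 19 November; 25 October 2017 is inside that window, so Umund Territory is at UTC−07:00.
13:00 Umund Territory + 7h = 20:00 UTC.
At the standard offset (UTC−05:15), 20:00 UTC − 5h15m = 14:45 Zelove Station standard time.
The standard-time date in Zelove Station, 25 October 2017, falls between 13 February and 29 October, so daylight saving is in effect and Zelove Station is at UTC−04:15.
20:00 UTC − 4h15m = 15:45 Zelove Station.

15:45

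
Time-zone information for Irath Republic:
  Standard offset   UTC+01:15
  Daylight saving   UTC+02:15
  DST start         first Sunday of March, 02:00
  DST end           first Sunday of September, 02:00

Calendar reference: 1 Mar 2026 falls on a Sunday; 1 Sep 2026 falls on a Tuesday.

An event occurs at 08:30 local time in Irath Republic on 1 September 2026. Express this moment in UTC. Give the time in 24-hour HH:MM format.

06:15

1 March 2026 is a Sunday, so the first Sunday is March 1.
1 September 2026 is a Tuesday, so the first Sunday is September 6.
Daylight saving runs 1 March – 6 September; 1 September 2026 is inside that window, so Irath Republic is at UTC+02:15.
08:30 local − 2h15m = 06:15 UTC.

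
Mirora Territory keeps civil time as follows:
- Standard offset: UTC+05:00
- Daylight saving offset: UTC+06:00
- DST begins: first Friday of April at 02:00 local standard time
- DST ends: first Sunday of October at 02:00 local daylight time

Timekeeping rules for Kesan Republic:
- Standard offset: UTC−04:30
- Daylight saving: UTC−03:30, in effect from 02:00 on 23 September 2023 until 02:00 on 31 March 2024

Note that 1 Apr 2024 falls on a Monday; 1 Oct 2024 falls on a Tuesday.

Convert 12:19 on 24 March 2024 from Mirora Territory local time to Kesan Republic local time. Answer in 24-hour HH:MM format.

03:49

1 April 2024 is a Monday, so the first Friday is April 5.
1 October 2024 is a Tuesday, so the first Sunday is October 6.
24 March 2024 is outside the daylight-saving period (5 April – 6 October), so Mirora Territory is on standard time, UTC+05:00.
12:19 Mirora Territory − 5h = 07:19 UTC.
At the standard offset (UTC−04:30), 07:19 UTC − 4h30m = 02:49 Kesan Republic standard time.
The standard-time date in Kesan Republic, 24 March 2024, lies within the daylight-saving period (23 September 2023 – 31 March 2024), so Kesan Republic is on daylight time, UTC−03:30.
07:19 UTC − 3h30m = 03:49 Kesan Republic.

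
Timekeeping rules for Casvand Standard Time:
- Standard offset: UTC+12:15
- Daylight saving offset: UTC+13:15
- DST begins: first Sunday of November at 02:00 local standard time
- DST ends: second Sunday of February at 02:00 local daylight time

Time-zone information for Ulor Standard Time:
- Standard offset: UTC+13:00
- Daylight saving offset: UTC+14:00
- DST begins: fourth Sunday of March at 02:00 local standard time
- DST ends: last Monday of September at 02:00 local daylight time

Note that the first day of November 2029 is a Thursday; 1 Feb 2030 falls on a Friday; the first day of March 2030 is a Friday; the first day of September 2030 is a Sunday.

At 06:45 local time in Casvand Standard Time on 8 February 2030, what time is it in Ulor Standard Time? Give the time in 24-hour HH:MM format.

06:30

1 November 2029 is a Thursday, so the first Sunday is November 4.
1 February 2030 is a Friday, so the first Sunday is February 3 and the second is February 10.
8 February 2030 falls between 4 November 2029 and 10 February 2030, so daylight saving is in effect and Casvand Standard Time is at UTC+13:15.
06:45 Casvand Standard Time − 13h15m = 17:30 UTC (rolling into the previous day, 7 February 2030).
1 March 2030 is a Friday, so the first Sunday is March 3 and the fourth is March 24.
1 September 2030 is a Sunday, so Mondays fall on 2, 9, 16, 23, 30; the last is September 30.
At the standard offset (UTC+13:00), 17:30 UTC + 13h = 06:30 Ulor Standard Time standard time (rolling into the next day, 8 February 2030).
Daylight saving runs 24 March – 30 September; the standard-time date in Ulor Standard Time, 8 February 2030, is outside that window, so Ulor Standard Time is on standard time at UTC+13:00.
17:30 UTC + 13h = 06:30 Ulor Standard Time (rolling into the next day, 8 February 2030).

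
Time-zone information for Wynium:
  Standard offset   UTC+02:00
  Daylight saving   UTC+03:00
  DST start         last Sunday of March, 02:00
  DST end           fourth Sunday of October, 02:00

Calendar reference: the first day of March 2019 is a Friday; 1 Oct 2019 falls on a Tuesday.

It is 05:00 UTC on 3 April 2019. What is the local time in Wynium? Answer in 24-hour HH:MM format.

08:00

1 March 2019 is a Friday, so Sundays fall on 3, 10, 17, 24, 31; the last is March 31.
1 October 2019 is a Tuesday, so the first Sunday is October 6 and the fourth is October 27.
At the standard offset (UTC+02:00), 05:00 UTC + 2h = 07:00 Wynium standard time.
The standard-time date in Wynium, 3 April 2019, falls between 31 March and 27 October, so daylight saving is in effect and Wynium is at UTC+03:00.
05:00 UTC + 3h = 08:00 local.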